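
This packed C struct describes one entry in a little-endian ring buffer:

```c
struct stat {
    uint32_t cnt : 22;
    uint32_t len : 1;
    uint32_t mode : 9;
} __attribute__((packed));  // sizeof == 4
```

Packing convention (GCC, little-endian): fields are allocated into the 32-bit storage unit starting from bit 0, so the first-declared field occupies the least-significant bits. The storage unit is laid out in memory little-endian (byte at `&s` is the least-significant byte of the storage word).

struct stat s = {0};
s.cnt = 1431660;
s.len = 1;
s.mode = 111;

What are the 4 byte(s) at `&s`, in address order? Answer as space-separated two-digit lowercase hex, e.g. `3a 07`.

6c d8 d5 37

cnt (22b) val=1431660 bits=0x15d86c at bit 0: 0x0015d86c
len (1b) val=1 bits=0x1 at bit 22: 0x0055d86c
mode (9b) val=111 bits=0x6f at bit 23: 0x37d5d86c
word = 0x37d5d86c → little-endian bytes:
  [0]=0x6c  [1]=0xd8  [2]=0xd5  [3]=0x37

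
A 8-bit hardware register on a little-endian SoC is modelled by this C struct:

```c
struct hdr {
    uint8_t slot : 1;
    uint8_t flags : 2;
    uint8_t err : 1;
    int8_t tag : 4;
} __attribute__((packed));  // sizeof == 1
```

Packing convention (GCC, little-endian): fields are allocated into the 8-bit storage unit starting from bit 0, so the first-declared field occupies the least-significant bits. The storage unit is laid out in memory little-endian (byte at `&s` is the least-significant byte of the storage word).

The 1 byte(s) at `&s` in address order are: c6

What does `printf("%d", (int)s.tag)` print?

[0]=0xc6 (little-endian) → word 0xc6
slot [0+:1] = (word>>0) & 0x1 = 0
flags [1+:2] = (word>>1) & 0x3 = 3
err [3+:1] = (word>>3) & 0x1 = 0
tag [4+:4] = (word>>4) & 0xf = 12  ←
tag signed 4b, MSB=1: 12 - 16 = -4

-4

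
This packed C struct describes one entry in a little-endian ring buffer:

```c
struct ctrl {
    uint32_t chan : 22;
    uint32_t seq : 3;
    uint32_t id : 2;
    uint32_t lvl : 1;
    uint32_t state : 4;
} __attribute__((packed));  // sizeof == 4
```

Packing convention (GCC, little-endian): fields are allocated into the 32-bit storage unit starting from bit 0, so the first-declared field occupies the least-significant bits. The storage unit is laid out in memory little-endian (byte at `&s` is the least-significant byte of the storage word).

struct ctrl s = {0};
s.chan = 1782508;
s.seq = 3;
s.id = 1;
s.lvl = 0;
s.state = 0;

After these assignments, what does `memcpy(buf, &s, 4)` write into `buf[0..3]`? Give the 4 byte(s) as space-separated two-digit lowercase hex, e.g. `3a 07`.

[0+:22] chan=1782508 & 0x3fffff = 0x1b32ec; word=0x001b32ec
[22+:3] seq=3 & 0x7 = 0x3; word=0x00db32ec
[25+:2] id=1 & 0x3 = 0x1; word=0x02db32ec
[27+:1] lvl=0 & 0x1 = 0x0; word=0x02db32ec
[28+:4] state=0 & 0xf = 0x0; word=0x02db32ec
word = 0x02db32ec → little-endian bytes:
  [0]=0xec  [1]=0x32  [2]=0xdb  [3]=0x02

ec 32 db 02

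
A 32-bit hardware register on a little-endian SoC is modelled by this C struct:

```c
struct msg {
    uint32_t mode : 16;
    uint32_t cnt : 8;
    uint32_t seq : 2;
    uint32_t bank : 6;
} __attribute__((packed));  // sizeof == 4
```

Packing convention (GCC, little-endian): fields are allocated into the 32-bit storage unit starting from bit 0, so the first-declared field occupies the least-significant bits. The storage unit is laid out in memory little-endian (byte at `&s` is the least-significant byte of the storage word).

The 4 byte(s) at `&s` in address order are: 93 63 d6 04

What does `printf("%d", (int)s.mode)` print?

25491

[0]=0x93 [1]=0x63 [2]=0xd6 [3]=0x04 (little-endian) → word 0x04d66393
mode:16 @ bit 0 → (0x04d66393>>0)&0xffff = 0x6393  ←
cnt:8 @ bit 16 → (0x04d66393>>16)&0xff = 0xd6
seq:2 @ bit 24 → (0x04d66393>>24)&0x3 = 0x0
bank:6 @ bit 26 → (0x04d66393>>26)&0x3f = 0x1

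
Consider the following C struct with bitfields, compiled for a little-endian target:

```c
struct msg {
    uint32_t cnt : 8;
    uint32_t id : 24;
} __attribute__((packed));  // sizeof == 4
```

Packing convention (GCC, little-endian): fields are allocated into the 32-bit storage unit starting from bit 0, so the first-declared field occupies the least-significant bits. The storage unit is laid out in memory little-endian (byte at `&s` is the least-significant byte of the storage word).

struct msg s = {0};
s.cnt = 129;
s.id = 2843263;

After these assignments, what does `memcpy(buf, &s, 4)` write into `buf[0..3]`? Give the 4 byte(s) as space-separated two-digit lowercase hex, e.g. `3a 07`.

81 7f 62 2b

[0+:8] cnt=129 & 0xff = 0x81; word=0x00000081
[8+:24] id=2843263 & 0xffffff = 0x2b627f; word=0x2b627f81
word = 0x2b627f81 → little-endian bytes:
  [0]=0x81  [1]=0x7f  [2]=0x62  [3]=0x2b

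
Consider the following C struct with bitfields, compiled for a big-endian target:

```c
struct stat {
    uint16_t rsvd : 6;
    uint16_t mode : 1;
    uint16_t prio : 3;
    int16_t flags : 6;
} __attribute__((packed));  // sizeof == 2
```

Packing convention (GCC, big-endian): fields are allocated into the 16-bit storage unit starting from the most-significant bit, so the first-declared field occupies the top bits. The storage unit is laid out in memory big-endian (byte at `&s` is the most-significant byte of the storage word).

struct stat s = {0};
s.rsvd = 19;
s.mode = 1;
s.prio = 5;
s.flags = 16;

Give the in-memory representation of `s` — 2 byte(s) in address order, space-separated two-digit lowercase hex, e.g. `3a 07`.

4f 50

rsvd:6 = 19 → 0x13 << 10 → word 0x4c00
mode:1 = 1 → 0x1 << 9 → word 0x4e00
prio:3 = 5 → 0x5 << 6 → word 0x4f40
flags:6 = 16 → 0x10 << 0 → word 0x4f50
word = 0x4f50 → big-endian bytes:
  [0]=0x4f  [1]=0x50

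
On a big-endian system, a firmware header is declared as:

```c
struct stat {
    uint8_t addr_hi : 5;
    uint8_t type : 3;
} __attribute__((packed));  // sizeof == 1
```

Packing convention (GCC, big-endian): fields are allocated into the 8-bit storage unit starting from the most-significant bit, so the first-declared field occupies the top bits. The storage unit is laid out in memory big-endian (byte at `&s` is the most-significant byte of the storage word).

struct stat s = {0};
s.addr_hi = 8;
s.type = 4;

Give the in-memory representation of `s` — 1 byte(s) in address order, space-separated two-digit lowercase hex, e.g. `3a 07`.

[3+:5] addr_hi=8 & 0x1f = 0x8; word=0x40
[0+:3] type=4 & 0x7 = 0x4; word=0x44
word = 0x44 → big-endian bytes:
  [0]=0x44

44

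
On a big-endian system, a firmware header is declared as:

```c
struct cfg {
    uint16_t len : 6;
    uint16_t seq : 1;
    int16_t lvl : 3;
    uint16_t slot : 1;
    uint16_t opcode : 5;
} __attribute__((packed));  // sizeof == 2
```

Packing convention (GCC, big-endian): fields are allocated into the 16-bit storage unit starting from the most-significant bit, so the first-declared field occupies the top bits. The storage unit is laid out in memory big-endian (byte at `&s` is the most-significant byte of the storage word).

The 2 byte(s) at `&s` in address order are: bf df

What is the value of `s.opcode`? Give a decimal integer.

[0]=0xbf [1]=0xdf (big-endian) → word 0xbfdf
len:6 @ bit 10 → (0xbfdf>>10)&0x3f = 0x2f
seq:1 @ bit 9 → (0xbfdf>>9)&0x1 = 0x1
lvl:3 @ bit 6 → (0xbfdf>>6)&0x7 = 0x7
slot:1 @ bit 5 → (0xbfdf>>5)&0x1 = 0x0
opcode:5 @ bit 0 → (0xbfdf>>0)&0x1f = 0x1f  ←

31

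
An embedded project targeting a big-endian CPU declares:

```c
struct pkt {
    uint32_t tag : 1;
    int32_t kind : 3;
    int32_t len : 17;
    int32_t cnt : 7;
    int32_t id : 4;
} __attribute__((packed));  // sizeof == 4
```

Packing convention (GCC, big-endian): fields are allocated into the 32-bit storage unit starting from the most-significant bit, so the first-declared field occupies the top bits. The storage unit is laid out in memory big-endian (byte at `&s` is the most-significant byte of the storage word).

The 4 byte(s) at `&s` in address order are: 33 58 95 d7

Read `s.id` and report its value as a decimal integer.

7

[0]=0x33 [1]=0x58 [2]=0x95 [3]=0xd7 (big-endian) → word 0x335895d7
tag [31+:1] = (word>>31) & 0x1 = 0
kind [28+:3] = (word>>28) & 0x7 = 3
len [11+:17] = (word>>11) & 0x1ffff = 27410
cnt [4+:7] = (word>>4) & 0x7f = 93
id [0+:4] = (word>>0) & 0xf = 7  ←
id signed 4b, MSB=0: value = 7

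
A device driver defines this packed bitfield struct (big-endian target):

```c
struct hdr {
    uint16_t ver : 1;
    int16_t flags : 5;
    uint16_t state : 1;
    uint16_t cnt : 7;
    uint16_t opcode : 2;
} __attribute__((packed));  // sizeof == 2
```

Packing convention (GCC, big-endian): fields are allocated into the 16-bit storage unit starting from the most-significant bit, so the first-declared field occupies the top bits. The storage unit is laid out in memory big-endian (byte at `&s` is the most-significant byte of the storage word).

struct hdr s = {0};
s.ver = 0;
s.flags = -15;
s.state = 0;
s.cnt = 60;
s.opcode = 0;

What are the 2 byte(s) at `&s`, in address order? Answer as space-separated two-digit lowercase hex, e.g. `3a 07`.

44 f0

[15+:1] ver=0 & 0x1 = 0x0; word=0x0000
[10+:5] flags=-15 & 0x1f = 0x11; word=0x4400
[9+:1] state=0 & 0x1 = 0x0; word=0x4400
[2+:7] cnt=60 & 0x7f = 0x3c; word=0x44f0
[0+:2] opcode=0 & 0x3 = 0x0; word=0x44f0
word = 0x44f0 → big-endian bytes:
  [0]=0x44  [1]=0xf0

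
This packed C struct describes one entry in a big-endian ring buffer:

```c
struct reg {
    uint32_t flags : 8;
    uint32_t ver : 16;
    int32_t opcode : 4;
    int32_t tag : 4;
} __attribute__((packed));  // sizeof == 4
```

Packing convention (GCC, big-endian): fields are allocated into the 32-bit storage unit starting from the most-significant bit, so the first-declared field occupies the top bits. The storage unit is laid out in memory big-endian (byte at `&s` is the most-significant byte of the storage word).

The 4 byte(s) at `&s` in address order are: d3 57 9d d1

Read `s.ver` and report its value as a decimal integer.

22429

[0]=0xd3 [1]=0x57 [2]=0x9d [3]=0xd1 (big-endian) → word 0xd3579dd1
flags [24+:8] = (word>>24) & 0xff = 211
ver [8+:16] = (word>>8) & 0xffff = 22429  ←
opcode [4+:4] = (word>>4) & 0xf = 13
tag [0+:4] = (word>>0) & 0xf = 1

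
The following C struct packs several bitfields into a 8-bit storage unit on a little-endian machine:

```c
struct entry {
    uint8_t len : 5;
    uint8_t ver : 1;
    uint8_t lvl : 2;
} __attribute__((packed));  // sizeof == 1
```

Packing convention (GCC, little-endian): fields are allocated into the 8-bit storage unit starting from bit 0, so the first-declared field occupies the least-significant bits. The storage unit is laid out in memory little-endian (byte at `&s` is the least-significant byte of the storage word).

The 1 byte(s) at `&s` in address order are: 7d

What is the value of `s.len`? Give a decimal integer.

[0]=0x7d (little-endian) → word 0x7d
len [0+:5] = (word>>0) & 0x1f = 29  ←
ver [5+:1] = (word>>5) & 0x1 = 1
lvl [6+:2] = (word>>6) & 0x3 = 1

29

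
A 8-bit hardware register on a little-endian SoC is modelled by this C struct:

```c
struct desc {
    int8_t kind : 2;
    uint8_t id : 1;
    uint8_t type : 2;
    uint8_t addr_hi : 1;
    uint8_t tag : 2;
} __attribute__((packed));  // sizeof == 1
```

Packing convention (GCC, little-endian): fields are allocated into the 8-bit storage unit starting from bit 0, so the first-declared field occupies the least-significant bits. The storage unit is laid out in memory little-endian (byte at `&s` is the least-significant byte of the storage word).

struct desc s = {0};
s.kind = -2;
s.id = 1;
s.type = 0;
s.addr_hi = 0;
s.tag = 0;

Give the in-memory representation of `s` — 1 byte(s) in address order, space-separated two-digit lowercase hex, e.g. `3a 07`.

06

kind:2 = -2 → 0x2 << 0 → word 0x02
id:1 = 1 → 0x1 << 2 → word 0x06
type:2 = 0 → 0x0 << 3 → word 0x06
addr_hi:1 = 0 → 0x0 << 5 → word 0x06
tag:2 = 0 → 0x0 << 6 → word 0x06
word = 0x06 → little-endian bytes:
  [0]=0x06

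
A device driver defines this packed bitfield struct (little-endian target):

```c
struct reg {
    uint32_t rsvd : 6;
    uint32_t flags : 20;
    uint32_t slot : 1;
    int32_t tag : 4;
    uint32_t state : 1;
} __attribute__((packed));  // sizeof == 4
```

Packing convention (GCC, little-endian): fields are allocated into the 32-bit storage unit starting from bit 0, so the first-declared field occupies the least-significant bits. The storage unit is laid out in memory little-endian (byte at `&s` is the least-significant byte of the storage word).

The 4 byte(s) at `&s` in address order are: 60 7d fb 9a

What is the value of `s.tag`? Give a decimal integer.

3

[0]=0x60 [1]=0x7d [2]=0xfb [3]=0x9a (little-endian) → word 0x9afb7d60
rsvd:6 @ bit 0 → (0x9afb7d60>>0)&0x3f = 0x20
flags:20 @ bit 6 → (0x9afb7d60>>6)&0xfffff = 0xbedf5
slot:1 @ bit 26 → (0x9afb7d60>>26)&0x1 = 0x0
tag:4 @ bit 27 → (0x9afb7d60>>27)&0xf = 0x3  ←
state:1 @ bit 31 → (0x9afb7d60>>31)&0x1 = 0x1
tag signed 4b, MSB=0: value = 3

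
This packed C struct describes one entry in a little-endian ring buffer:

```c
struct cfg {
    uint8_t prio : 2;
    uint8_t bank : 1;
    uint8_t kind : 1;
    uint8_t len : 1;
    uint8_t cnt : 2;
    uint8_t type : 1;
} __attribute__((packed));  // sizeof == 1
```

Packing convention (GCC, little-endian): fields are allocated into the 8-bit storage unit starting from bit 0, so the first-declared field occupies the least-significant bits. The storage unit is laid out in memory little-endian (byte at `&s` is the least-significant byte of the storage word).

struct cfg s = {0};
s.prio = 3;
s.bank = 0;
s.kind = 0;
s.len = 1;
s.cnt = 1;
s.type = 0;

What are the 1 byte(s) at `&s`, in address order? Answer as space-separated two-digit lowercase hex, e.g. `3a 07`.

[0+:2] prio=3 & 0x3 = 0x3; word=0x03
[2+:1] bank=0 & 0x1 = 0x0; word=0x03
[3+:1] kind=0 & 0x1 = 0x0; word=0x03
[4+:1] len=1 & 0x1 = 0x1; word=0x13
[5+:2] cnt=1 & 0x3 = 0x1; word=0x33
[7+:1] type=0 & 0x1 = 0x0; word=0x33
word = 0x33 → little-endian bytes:
  [0]=0x33

33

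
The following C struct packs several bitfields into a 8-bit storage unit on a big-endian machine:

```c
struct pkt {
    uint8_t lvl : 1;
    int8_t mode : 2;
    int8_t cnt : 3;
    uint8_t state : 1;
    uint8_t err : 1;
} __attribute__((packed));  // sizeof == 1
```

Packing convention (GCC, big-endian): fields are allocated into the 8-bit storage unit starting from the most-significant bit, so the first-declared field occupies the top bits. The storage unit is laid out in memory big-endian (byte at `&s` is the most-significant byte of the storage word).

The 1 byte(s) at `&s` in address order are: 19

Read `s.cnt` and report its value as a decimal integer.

-2

[0]=0x19 (big-endian) → word 0x19
lvl:1 @ bit 7 → (0x19>>7)&0x1 = 0x0
mode:2 @ bit 5 → (0x19>>5)&0x3 = 0x0
cnt:3 @ bit 2 → (0x19>>2)&0x7 = 0x6  ←
state:1 @ bit 1 → (0x19>>1)&0x1 = 0x0
err:1 @ bit 0 → (0x19>>0)&0x1 = 0x1
cnt signed 3b, MSB=1: 6 - 8 = -2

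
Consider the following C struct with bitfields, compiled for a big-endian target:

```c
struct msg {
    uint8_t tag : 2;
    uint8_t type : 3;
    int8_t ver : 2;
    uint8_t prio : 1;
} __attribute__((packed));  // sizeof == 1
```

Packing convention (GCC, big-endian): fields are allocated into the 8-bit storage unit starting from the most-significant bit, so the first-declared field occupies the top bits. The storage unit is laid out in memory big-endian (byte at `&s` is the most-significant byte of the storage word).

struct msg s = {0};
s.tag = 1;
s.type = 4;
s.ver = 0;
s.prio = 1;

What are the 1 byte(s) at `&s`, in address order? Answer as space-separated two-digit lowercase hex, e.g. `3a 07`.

[6+:2] tag=1 & 0x3 = 0x1; word=0x40
[3+:3] type=4 & 0x7 = 0x4; word=0x60
[1+:2] ver=0 & 0x3 = 0x0; word=0x60
[0+:1] prio=1 & 0x1 = 0x1; word=0x61
word = 0x61 → big-endian bytes:
  [0]=0x61

61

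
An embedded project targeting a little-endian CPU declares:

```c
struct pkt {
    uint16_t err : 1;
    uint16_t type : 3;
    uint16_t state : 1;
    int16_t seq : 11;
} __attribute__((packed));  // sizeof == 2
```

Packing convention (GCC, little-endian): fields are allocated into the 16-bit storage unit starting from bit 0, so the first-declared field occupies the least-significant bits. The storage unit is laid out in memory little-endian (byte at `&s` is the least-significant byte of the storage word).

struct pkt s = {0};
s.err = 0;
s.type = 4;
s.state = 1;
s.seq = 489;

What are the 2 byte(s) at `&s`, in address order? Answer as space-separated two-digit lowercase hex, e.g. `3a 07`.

38 3d

[0+:1] err=0 & 0x1 = 0x0; word=0x0000
[1+:3] type=4 & 0x7 = 0x4; word=0x0008
[4+:1] state=1 & 0x1 = 0x1; word=0x0018
[5+:11] seq=489 & 0x7ff = 0x1e9; word=0x3d38
word = 0x3d38 → little-endian bytes:
  [0]=0x38  [1]=0x3d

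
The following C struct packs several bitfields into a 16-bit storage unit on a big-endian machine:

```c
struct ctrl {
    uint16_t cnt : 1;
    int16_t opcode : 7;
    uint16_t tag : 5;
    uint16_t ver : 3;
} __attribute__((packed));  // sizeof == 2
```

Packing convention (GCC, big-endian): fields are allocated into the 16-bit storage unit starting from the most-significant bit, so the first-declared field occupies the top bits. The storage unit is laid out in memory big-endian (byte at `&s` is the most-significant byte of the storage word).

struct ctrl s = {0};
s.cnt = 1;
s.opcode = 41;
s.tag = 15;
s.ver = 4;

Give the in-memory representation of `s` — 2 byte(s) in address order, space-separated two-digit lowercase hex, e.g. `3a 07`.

a9 7c

cnt:1 = 1 → 0x1 << 15 → word 0x8000
opcode:7 = 41 → 0x29 << 8 → word 0xa900
tag:5 = 15 → 0xf << 3 → word 0xa978
ver:3 = 4 → 0x4 << 0 → word 0xa97c
word = 0xa97c → big-endian bytes:
  [0]=0xa9  [1]=0x7c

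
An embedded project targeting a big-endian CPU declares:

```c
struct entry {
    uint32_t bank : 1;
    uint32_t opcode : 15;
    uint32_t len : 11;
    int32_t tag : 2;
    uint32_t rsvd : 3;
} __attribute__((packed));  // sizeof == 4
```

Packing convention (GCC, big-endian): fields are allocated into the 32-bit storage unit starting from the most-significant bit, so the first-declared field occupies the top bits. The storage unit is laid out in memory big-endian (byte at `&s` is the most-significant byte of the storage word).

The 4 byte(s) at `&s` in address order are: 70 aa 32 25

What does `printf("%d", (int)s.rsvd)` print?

[0]=0x70 [1]=0xaa [2]=0x32 [3]=0x25 (big-endian) → word 0x70aa3225
bank:1 @ bit 31 → (0x70aa3225>>31)&0x1 = 0x0
opcode:15 @ bit 16 → (0x70aa3225>>16)&0x7fff = 0x70aa
len:11 @ bit 5 → (0x70aa3225>>5)&0x7ff = 0x191
tag:2 @ bit 3 → (0x70aa3225>>3)&0x3 = 0x0
rsvd:3 @ bit 0 → (0x70aa3225>>0)&0x7 = 0x5  ←

5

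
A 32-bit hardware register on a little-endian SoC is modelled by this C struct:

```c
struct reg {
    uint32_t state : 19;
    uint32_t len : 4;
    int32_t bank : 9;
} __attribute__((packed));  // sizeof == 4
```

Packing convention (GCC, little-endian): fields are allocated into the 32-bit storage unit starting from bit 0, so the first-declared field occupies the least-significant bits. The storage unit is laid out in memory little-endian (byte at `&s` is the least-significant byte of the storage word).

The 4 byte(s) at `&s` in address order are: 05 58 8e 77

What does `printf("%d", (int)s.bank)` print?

[0]=0x05 [1]=0x58 [2]=0x8e [3]=0x77 (little-endian) → word 0x778e5805
state:19 @ bit 0 → (0x778e5805>>0)&0x7ffff = 0x65805
len:4 @ bit 19 → (0x778e5805>>19)&0xf = 0x1
bank:9 @ bit 23 → (0x778e5805>>23)&0x1ff = 0xef  ←
bank signed 9b, MSB=0: value = 239

239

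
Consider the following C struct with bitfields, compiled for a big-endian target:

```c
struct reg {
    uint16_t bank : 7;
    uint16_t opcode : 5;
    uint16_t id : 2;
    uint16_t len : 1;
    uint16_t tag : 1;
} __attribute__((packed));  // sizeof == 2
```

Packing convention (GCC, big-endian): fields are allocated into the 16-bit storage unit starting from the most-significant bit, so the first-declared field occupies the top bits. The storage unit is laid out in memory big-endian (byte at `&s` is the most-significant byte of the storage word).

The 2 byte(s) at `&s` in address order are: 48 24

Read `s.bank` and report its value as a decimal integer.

36

[0]=0x48 [1]=0x24 (big-endian) → word 0x4824
bank:7 @ bit 9 → (0x4824>>9)&0x7f = 0x24  ←
opcode:5 @ bit 4 → (0x4824>>4)&0x1f = 0x2
id:2 @ bit 2 → (0x4824>>2)&0x3 = 0x1
len:1 @ bit 1 → (0x4824>>1)&0x1 = 0x0
tag:1 @ bit 0 → (0x4824>>0)&0x1 = 0x0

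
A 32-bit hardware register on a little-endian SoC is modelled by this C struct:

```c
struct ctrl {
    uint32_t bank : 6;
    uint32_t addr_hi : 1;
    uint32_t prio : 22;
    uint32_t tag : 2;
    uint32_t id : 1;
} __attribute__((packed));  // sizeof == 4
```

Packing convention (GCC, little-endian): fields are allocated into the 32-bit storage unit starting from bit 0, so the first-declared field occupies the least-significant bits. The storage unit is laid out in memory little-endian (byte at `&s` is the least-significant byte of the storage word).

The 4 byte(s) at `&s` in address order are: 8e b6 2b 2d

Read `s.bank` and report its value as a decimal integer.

14

[0]=0x8e [1]=0xb6 [2]=0x2b [3]=0x2d (little-endian) → word 0x2d2bb68e
bank:6 @ bit 0 → (0x2d2bb68e>>0)&0x3f = 0xe  ←
addr_hi:1 @ bit 6 → (0x2d2bb68e>>6)&0x1 = 0x0
prio:22 @ bit 7 → (0x2d2bb68e>>7)&0x3fffff = 0x1a576d
tag:2 @ bit 29 → (0x2d2bb68e>>29)&0x3 = 0x1
id:1 @ bit 31 → (0x2d2bb68e>>31)&0x1 = 0x0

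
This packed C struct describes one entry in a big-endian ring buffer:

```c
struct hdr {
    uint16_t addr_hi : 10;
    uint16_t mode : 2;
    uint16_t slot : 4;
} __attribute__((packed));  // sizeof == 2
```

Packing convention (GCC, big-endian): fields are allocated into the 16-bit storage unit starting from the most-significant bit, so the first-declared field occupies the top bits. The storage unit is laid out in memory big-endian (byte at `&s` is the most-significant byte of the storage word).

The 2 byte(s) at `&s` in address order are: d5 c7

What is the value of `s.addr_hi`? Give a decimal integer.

[0]=0xd5 [1]=0xc7 (big-endian) → word 0xd5c7
addr_hi:10 @ bit 6 → (0xd5c7>>6)&0x3ff = 0x357  ←
mode:2 @ bit 4 → (0xd5c7>>4)&0x3 = 0x0
slot:4 @ bit 0 → (0xd5c7>>0)&0xf = 0x7

855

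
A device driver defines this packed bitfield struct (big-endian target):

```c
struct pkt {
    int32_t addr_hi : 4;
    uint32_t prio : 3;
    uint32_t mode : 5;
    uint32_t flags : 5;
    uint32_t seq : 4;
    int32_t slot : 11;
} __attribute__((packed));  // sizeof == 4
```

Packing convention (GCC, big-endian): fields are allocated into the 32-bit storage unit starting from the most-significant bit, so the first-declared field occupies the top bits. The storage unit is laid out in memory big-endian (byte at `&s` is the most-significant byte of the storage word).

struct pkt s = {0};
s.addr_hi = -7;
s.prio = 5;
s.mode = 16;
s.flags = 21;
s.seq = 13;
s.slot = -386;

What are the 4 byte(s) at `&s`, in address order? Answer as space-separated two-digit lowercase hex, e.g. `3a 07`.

addr_hi (4b) val=-7 bits=0x9 at bit 28: 0x90000000
prio (3b) val=5 bits=0x5 at bit 25: 0x9a000000
mode (5b) val=16 bits=0x10 at bit 20: 0x9b000000
flags (5b) val=21 bits=0x15 at bit 15: 0x9b0a8000
seq (4b) val=13 bits=0xd at bit 11: 0x9b0ae800
slot (11b) val=-386 bits=0x67e at bit 0: 0x9b0aee7e
word = 0x9b0aee7e → big-endian bytes:
  [0]=0x9b  [1]=0x0a  [2]=0xee  [3]=0x7e

9b 0a ee 7e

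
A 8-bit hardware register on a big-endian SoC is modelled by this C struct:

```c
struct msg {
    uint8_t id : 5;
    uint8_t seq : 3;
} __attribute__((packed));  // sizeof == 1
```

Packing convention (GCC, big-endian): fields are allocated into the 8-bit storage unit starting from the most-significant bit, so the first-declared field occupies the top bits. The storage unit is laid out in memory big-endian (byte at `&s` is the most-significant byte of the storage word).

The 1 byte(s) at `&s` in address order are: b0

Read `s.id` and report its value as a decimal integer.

[0]=0xb0 (big-endian) → word 0xb0
id:5 @ bit 3 → (0xb0>>3)&0x1f = 0x16  ←
seq:3 @ bit 0 → (0xb0>>0)&0x7 = 0x0

22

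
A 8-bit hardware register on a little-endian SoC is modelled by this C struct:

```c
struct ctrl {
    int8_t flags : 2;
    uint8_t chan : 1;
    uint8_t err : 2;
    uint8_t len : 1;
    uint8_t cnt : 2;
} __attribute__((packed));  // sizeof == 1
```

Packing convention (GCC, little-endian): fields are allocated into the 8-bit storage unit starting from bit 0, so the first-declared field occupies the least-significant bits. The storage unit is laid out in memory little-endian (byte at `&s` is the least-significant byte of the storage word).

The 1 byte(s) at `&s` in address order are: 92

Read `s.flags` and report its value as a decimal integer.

-2

[0]=0x92 (little-endian) → word 0x92
flags:2 @ bit 0 → (0x92>>0)&0x3 = 0x2  ←
chan:1 @ bit 2 → (0x92>>2)&0x1 = 0x0
err:2 @ bit 3 → (0x92>>3)&0x3 = 0x2
len:1 @ bit 5 → (0x92>>5)&0x1 = 0x0
cnt:2 @ bit 6 → (0x92>>6)&0x3 = 0x2
flags signed 2b, MSB=1: 2 - 4 = -2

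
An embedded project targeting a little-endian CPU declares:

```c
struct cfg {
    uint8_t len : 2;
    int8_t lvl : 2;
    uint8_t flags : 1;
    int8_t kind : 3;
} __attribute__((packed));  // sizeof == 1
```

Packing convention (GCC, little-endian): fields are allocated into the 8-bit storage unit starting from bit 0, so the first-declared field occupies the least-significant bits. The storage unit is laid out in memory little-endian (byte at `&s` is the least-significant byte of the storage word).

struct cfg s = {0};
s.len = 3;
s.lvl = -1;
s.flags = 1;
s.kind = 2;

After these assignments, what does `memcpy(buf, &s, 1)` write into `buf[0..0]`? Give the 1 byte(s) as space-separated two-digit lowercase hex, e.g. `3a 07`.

len (2b) val=3 bits=0x3 at bit 0: 0x03
lvl (2b) val=-1 bits=0x3 at bit 2: 0x0f
flags (1b) val=1 bits=0x1 at bit 4: 0x1f
kind (3b) val=2 bits=0x2 at bit 5: 0x5f
word = 0x5f → little-endian bytes:
  [0]=0x5f

5f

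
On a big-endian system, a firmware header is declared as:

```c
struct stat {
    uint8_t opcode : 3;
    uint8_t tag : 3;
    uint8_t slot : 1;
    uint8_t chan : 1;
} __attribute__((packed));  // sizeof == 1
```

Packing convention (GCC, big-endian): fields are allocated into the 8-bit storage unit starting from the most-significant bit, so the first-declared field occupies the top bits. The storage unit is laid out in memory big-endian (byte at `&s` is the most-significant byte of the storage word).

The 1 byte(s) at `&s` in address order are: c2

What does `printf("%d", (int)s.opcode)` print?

6

[0]=0xc2 (big-endian) → word 0xc2
opcode:3 @ bit 5 → (0xc2>>5)&0x7 = 0x6  ←
tag:3 @ bit 2 → (0xc2>>2)&0x7 = 0x0
slot:1 @ bit 1 → (0xc2>>1)&0x1 = 0x1
chan:1 @ bit 0 → (0xc2>>0)&0x1 = 0x0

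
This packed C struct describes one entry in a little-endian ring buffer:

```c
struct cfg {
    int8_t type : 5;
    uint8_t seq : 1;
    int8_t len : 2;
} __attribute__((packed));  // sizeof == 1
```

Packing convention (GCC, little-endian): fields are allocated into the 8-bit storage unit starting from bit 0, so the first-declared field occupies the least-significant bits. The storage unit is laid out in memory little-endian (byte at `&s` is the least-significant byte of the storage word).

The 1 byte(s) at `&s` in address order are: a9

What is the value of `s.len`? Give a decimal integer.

-2

[0]=0xa9 (little-endian) → word 0xa9
type [0+:5] = (word>>0) & 0x1f = 9
seq [5+:1] = (word>>5) & 0x1 = 1
len [6+:2] = (word>>6) & 0x3 = 2  ←
len signed 2b, MSB=1: 2 - 4 = -2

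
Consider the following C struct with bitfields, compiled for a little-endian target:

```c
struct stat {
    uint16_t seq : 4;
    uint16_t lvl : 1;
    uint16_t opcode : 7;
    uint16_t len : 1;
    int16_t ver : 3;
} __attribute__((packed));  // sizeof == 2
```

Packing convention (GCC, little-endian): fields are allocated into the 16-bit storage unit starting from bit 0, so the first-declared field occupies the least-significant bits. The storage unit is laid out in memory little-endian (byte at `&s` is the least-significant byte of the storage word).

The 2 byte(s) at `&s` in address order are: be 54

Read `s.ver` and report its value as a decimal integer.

2

[0]=0xbe [1]=0x54 (little-endian) → word 0x54be
seq:4 @ bit 0 → (0x54be>>0)&0xf = 0xe
lvl:1 @ bit 4 → (0x54be>>4)&0x1 = 0x1
opcode:7 @ bit 5 → (0x54be>>5)&0x7f = 0x25
len:1 @ bit 12 → (0x54be>>12)&0x1 = 0x1
ver:3 @ bit 13 → (0x54be>>13)&0x7 = 0x2  ←
ver signed 3b, MSB=0: value = 2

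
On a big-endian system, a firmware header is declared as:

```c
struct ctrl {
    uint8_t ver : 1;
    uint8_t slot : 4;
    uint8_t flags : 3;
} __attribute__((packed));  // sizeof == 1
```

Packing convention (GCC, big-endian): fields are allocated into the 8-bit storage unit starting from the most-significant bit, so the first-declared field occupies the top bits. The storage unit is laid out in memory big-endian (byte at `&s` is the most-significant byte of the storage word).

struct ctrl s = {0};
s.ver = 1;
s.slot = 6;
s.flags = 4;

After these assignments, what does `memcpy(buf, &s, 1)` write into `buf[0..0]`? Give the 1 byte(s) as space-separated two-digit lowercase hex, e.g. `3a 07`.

b4

ver:1 = 1 → 0x1 << 7 → word 0x80
slot:4 = 6 → 0x6 << 3 → word 0xb0
flags:3 = 4 → 0x4 << 0 → word 0xb4
word = 0xb4 → big-endian bytes:
  [0]=0xb4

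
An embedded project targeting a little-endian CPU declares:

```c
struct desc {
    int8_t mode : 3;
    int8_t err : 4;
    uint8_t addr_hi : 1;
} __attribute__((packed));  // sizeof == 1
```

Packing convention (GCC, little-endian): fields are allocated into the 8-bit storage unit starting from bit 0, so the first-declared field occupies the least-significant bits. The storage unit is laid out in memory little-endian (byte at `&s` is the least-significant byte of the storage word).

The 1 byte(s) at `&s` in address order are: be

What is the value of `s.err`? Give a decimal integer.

7

[0]=0xbe (little-endian) → word 0xbe
mode:3 @ bit 0 → (0xbe>>0)&0x7 = 0x6
err:4 @ bit 3 → (0xbe>>3)&0xf = 0x7  ←
addr_hi:1 @ bit 7 → (0xbe>>7)&0x1 = 0x1
err signed 4b, MSB=0: value = 7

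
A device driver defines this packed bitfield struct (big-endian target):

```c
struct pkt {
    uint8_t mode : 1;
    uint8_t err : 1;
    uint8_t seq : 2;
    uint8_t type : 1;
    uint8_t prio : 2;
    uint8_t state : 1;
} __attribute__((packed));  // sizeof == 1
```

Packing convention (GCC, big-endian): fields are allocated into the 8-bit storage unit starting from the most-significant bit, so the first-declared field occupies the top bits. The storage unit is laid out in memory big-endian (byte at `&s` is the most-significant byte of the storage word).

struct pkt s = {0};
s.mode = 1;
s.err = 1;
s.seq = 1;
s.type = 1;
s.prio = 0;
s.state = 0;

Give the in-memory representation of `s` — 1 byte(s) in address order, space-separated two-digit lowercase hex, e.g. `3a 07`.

d8

[7+:1] mode=1 & 0x1 = 0x1; word=0x80
[6+:1] err=1 & 0x1 = 0x1; word=0xc0
[4+:2] seq=1 & 0x3 = 0x1; word=0xd0
[3+:1] type=1 & 0x1 = 0x1; word=0xd8
[1+:2] prio=0 & 0x3 = 0x0; word=0xd8
[0+:1] state=0 & 0x1 = 0x0; word=0xd8
word = 0xd8 → big-endian bytes:
  [0]=0xd8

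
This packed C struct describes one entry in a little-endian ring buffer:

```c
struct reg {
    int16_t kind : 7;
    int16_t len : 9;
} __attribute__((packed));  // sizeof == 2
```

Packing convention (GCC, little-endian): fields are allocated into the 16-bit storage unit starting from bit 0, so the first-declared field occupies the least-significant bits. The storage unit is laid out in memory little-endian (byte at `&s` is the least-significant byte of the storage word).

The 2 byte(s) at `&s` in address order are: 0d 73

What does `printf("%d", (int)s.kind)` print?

13

[0]=0x0d [1]=0x73 (little-endian) → word 0x730d
kind:7 @ bit 0 → (0x730d>>0)&0x7f = 0xd  ←
len:9 @ bit 7 → (0x730d>>7)&0x1ff = 0xe6
kind signed 7b, MSB=0: value = 13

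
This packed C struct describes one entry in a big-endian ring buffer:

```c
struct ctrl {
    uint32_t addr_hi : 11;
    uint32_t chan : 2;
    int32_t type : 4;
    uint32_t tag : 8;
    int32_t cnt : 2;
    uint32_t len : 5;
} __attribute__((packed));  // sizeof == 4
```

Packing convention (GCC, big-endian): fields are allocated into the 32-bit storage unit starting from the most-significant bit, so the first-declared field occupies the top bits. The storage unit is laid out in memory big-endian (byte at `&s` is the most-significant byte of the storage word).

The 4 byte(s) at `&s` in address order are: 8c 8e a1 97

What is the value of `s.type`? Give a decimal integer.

-3

[0]=0x8c [1]=0x8e [2]=0xa1 [3]=0x97 (big-endian) → word 0x8c8ea197
addr_hi [21+:11] = (word>>21) & 0x7ff = 1124
chan [19+:2] = (word>>19) & 0x3 = 1
type [15+:4] = (word>>15) & 0xf = 13  ←
tag [7+:8] = (word>>7) & 0xff = 67
cnt [5+:2] = (word>>5) & 0x3 = 0
len [0+:5] = (word>>0) & 0x1f = 23
type signed 4b, MSB=1: 13 - 16 = -3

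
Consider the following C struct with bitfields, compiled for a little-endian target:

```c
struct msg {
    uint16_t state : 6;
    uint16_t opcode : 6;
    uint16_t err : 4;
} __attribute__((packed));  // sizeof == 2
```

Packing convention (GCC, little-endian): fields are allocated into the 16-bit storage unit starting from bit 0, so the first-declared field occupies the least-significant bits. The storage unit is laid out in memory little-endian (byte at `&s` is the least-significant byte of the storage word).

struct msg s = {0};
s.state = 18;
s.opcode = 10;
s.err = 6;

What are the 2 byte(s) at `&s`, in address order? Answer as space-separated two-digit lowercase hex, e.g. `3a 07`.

state:6 = 18 → 0x12 << 0 → word 0x0012
opcode:6 = 10 → 0xa << 6 → word 0x0292
err:4 = 6 → 0x6 << 12 → word 0x6292
word = 0x6292 → little-endian bytes:
  [0]=0x92  [1]=0x62

92 62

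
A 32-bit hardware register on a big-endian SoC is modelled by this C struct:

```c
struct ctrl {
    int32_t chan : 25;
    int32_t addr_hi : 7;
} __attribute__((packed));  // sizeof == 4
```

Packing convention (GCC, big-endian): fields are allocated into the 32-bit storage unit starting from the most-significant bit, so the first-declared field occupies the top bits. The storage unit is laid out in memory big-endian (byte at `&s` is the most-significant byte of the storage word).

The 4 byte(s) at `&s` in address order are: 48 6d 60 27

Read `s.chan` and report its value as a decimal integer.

9493184

[0]=0x48 [1]=0x6d [2]=0x60 [3]=0x27 (big-endian) → word 0x486d6027
chan [7+:25] = (word>>7) & 0x1ffffff = 9493184  ←
addr_hi [0+:7] = (word>>0) & 0x7f = 39
chan signed 25b, MSB=0: value = 9493184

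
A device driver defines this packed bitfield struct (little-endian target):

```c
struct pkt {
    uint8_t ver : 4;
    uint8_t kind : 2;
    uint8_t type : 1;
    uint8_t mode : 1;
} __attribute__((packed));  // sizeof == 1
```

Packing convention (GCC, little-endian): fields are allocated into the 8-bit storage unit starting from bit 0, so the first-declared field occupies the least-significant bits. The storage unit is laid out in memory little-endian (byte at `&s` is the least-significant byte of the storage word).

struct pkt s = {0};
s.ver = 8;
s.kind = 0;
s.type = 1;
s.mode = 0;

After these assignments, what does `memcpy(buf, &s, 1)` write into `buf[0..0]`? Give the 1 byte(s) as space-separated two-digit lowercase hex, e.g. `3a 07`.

ver (4b) val=8 bits=0x8 at bit 0: 0x08
kind (2b) val=0 bits=0x0 at bit 4: 0x08
type (1b) val=1 bits=0x1 at bit 6: 0x48
mode (1b) val=0 bits=0x0 at bit 7: 0x48
word = 0x48 → little-endian bytes:
  [0]=0x48

48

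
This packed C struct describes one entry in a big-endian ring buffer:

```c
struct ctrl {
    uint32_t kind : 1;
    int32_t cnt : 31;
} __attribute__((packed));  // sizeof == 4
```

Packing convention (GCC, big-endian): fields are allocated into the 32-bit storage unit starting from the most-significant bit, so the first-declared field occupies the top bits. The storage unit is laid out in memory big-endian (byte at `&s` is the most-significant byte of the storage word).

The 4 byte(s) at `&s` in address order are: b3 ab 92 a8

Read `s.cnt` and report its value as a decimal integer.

[0]=0xb3 [1]=0xab [2]=0x92 [3]=0xa8 (big-endian) → word 0xb3ab92a8
kind [31+:1] = (word>>31) & 0x1 = 1
cnt [0+:31] = (word>>0) & 0x7fffffff = 866882216  ←
cnt signed 31b, MSB=0: value = 866882216

866882216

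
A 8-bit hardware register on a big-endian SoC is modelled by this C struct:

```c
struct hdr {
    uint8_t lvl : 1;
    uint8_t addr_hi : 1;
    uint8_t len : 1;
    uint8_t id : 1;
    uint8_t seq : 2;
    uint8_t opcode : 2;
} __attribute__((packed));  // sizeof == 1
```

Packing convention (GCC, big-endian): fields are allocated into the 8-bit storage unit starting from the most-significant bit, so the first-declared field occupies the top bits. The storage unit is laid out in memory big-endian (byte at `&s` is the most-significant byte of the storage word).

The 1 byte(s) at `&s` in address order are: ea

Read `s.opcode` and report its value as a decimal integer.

2

[0]=0xea (big-endian) → word 0xea
lvl:1 @ bit 7 → (0xea>>7)&0x1 = 0x1
addr_hi:1 @ bit 6 → (0xea>>6)&0x1 = 0x1
len:1 @ bit 5 → (0xea>>5)&0x1 = 0x1
id:1 @ bit 4 → (0xea>>4)&0x1 = 0x0
seq:2 @ bit 2 → (0xea>>2)&0x3 = 0x2
opcode:2 @ bit 0 → (0xea>>0)&0x3 = 0x2  ←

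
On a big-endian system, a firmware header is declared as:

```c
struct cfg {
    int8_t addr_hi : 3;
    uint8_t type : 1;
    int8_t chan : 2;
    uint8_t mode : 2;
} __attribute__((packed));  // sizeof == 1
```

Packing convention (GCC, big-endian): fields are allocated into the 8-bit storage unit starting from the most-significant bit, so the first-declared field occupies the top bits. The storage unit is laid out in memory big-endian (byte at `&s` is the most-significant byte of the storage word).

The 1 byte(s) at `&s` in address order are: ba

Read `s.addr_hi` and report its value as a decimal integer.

[0]=0xba (big-endian) → word 0xba
addr_hi:3 @ bit 5 → (0xba>>5)&0x7 = 0x5  ←
type:1 @ bit 4 → (0xba>>4)&0x1 = 0x1
chan:2 @ bit 2 → (0xba>>2)&0x3 = 0x2
mode:2 @ bit 0 → (0xba>>0)&0x3 = 0x2
addr_hi signed 3b, MSB=1: 5 - 8 = -3

-3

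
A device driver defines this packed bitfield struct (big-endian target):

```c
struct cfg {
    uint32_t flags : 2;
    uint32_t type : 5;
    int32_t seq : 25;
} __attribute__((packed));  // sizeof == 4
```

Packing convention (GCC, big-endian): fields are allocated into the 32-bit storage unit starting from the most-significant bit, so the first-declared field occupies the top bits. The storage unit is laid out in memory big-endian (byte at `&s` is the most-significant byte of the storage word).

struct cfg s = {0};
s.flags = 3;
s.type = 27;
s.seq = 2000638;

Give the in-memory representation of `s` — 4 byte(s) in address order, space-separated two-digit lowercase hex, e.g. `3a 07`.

f6 1e 86 fe

[30+:2] flags=3 & 0x3 = 0x3; word=0xc0000000
[25+:5] type=27 & 0x1f = 0x1b; word=0xf6000000
[0+:25] seq=2000638 & 0x1ffffff = 0x1e86fe; word=0xf61e86fe
word = 0xf61e86fe → big-endian bytes:
  [0]=0xf6  [1]=0x1e  [2]=0x86  [3]=0xfe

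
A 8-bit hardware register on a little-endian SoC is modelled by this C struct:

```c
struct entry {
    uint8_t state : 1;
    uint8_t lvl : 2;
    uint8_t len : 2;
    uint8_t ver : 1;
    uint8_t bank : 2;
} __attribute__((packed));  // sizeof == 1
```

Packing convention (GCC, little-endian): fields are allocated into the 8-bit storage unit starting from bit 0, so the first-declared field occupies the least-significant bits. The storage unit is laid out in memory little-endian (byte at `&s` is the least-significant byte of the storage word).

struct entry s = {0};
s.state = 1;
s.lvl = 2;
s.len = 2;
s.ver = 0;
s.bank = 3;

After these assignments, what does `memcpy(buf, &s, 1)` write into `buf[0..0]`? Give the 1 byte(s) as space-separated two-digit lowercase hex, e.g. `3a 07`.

d5

state (1b) val=1 bits=0x1 at bit 0: 0x01
lvl (2b) val=2 bits=0x2 at bit 1: 0x05
len (2b) val=2 bits=0x2 at bit 3: 0x15
ver (1b) val=0 bits=0x0 at bit 5: 0x15
bank (2b) val=3 bits=0x3 at bit 6: 0xd5
word = 0xd5 → little-endian bytes:
  [0]=0xd5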